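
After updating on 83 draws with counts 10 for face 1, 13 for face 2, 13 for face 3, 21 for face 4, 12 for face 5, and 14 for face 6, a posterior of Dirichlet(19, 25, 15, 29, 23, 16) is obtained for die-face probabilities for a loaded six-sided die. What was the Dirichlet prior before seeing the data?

Dirichlet(9, 12, 2, 8, 11, 2)

For a Dirichlet(α) prior with multinomial counts c, the posterior is Dirichlet(α + c) componentwise.
Subtract each count from the matching posterior parameter: 19−10=9, 25−13=12, 15−13=2, 29−21=8, 23−12=11, 16−14=2.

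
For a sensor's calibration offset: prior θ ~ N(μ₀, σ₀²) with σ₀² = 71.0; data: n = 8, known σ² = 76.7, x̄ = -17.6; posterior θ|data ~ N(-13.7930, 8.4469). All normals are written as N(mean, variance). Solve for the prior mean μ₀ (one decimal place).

μ₀ = 14.4

With known observation variance, the Normal–Normal posterior has precision τ_n = τ₀ + n/σ² and mean μ_n = (τ₀μ₀ + (n/σ²)x̄)/τ_n.
Here τ₀ = 1/71.0 = 0.014085 and τ_data = 8/76.7 = 0.104302, so τ_n = 0.118387.
Rearranging for μ₀: μ₀ = (μ_n·τ_n − τ_data·x̄)/τ₀ = (-13.7930·0.118387 − 0.104302·-17.6) / 0.014085 = 0.202803/0.014085 ≈ 14.4.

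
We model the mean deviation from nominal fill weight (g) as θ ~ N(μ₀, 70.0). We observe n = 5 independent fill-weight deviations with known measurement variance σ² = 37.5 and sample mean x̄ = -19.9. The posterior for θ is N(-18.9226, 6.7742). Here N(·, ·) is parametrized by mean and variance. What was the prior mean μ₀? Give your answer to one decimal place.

μ₀ = -9.8

With known observation variance, the Normal–Normal posterior has precision τ_n = τ₀ + n/σ² and mean μ_n = (τ₀μ₀ + (n/σ²)x̄)/τ_n.
Here τ₀ = 1/70.0 = 0.014286 and τ_data = 5/37.5 = 0.133333, so τ_n = 0.147619.
Rearranging for μ₀: μ₀ = (μ_n·τ_n − τ_data·x̄)/τ₀ = (-18.9226·0.147619 − 0.133333·-19.9) / 0.014286 = -0.140009/0.014286 ≈ -9.8.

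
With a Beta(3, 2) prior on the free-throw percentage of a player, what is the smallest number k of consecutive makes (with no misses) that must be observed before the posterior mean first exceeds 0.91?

k = 18

After k makes and 0 misses the posterior is Beta(3+k, 2), with mean (3+k)/(3+2+k).
Set (3+k)/(5+k) > 0.91 and solve: k > (0.91·5 − 3)/(1 − 0.91) = 17.222.
The smallest integer exceeding 17.222 is 18.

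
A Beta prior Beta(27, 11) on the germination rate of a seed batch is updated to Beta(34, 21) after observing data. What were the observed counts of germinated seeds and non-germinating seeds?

A Beta(a, b) prior with s successes and f failures in binomial data gives a Beta(a+s, b+f) posterior.
So s = 34 − 27 = 7 and f = 21 − 11 = 10.

7 germinated seeds and 10 non-germinating seeds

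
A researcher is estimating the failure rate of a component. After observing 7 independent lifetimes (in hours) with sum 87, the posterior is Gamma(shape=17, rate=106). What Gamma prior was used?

For an exponential likelihood with a Gamma(α, β) prior on the rate, n observations with total T give posterior Gamma(α+n, β+T).
So α = 17 − 7 = 10 and β = 106 − 87 = 19.

Gamma(shape=10, rate=19)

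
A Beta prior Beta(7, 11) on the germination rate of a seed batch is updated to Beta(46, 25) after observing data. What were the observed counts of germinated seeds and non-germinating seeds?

Beta is conjugate to the binomial likelihood: posterior = Beta(a+s, b+f).
Match parameters: s=46−7=39, f=25−11=14.

39 germinated seeds and 14 non-germinating seeds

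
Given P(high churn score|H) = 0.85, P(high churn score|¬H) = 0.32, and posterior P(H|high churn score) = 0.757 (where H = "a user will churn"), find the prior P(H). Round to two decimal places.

P(H) = 0.54

Bayes' rule in odds form gives O(H|E) = O(H)·[P(E|H)/P(E|¬H)], hence O(H) = O(H|E)/LR.
Posterior odds = 0.757/(1−0.757) = 3.1152. LR = 0.85/0.32 = 2.6562.
Prior odds = 3.1152/2.6562 = 1.1728, so P(H) = 1.1728/(1+1.1728) ≈ 0.54.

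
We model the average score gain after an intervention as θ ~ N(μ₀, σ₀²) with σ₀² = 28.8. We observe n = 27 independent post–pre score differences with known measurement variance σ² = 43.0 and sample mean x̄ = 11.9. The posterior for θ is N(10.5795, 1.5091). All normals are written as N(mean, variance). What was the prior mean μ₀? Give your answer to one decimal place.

The posterior mean is a precision-weighted average: μ_n = (τ₀μ₀ + τ_data·x̄)/(τ₀+τ_data), with τ₀=1/σ₀² and τ_data=n/σ².
Here τ₀ = 1/28.8 = 0.034722 and τ_data = 27/43.0 = 0.627907, so τ_n = 0.662629.
Rearranging for μ₀: μ₀ = (μ_n·τ_n − τ_data·x̄)/τ₀ = (10.5795·0.662629 − 0.627907·11.9) / 0.034722 = -0.461810/0.034722 ≈ -13.3.

μ₀ = -13.3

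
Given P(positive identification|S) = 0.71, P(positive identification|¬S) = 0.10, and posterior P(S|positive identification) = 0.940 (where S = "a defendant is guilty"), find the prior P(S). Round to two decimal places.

Bayes' rule in odds form gives O(S|E) = O(S)·[P(E|S)/P(E|¬S)], hence O(S) = O(S|E)/LR.
Posterior odds = 0.940/(1−0.940) = 15.6667. LR = 0.71/0.10 = 7.1000.
Prior odds = 15.6667/7.1000 = 2.2066, so P(S) = 2.2066/(1+2.2066) ≈ 0.69.

P(S) = 0.69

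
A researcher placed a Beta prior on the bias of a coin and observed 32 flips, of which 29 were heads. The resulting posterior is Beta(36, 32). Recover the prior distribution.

Beta(7, 29)

Beta is conjugate to the binomial likelihood: posterior = Beta(α+s, β+f).
So α = 36 − 29 = 7 and β = 32 − 3 = 29.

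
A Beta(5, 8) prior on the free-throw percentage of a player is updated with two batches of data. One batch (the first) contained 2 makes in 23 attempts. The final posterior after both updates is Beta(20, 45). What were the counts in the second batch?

13 makes and 16 misses

Sequential conjugate updates are equivalent to a single update on the pooled data, so total successes = posterior α − prior α and total failures = posterior β − prior β.
Total across both batches: 20−5=15 makes, 45−8=37 misses.
Subtract the first batch: 15−2=13 makes and 37−21=16 misses.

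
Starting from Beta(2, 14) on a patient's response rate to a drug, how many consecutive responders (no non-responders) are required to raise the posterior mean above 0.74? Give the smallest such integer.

After k responders and 0 non-responders the posterior is Beta(2+k, 14), with mean (2+k)/(2+14+k).
Set (2+k)/(16+k) > 0.74 and solve: k > (0.74·16 − 2)/(1 − 0.74) = 37.846.
The smallest integer exceeding 37.846 is 38, and checking k=38: (40)/(54) = 0.7407 > 0.74.

k = 38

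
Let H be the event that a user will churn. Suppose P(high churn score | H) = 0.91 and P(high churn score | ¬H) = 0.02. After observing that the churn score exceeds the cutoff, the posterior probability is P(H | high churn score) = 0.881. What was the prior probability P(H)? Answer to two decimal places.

Bayes' rule in odds form gives O(H|E) = O(H)·[P(E|H)/P(E|¬H)], hence O(H) = O(H|E)/LR.
Posterior odds = 0.881/(1−0.881) = 7.4034. LR = 0.91/0.02 = 45.5000.
Prior odds = 7.4034/45.5000 = 0.1627, so P(H) = 0.1627/(1+0.1627) ≈ 0.14.

P(H) = 0.14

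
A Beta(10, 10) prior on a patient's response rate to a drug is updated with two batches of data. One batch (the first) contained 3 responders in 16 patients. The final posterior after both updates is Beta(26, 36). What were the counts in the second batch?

13 responders and 13 non-responders

Because Beta–binomial updating is additive in the counts, the combined data contributed (α_post−α_prior, β_post−β_prior) successes and failures.
Total across both batches: 26−10=16 responders, 36−10=26 non-responders.
Subtract the first batch: 16−3=13 responders and 26−13=13 non-responders.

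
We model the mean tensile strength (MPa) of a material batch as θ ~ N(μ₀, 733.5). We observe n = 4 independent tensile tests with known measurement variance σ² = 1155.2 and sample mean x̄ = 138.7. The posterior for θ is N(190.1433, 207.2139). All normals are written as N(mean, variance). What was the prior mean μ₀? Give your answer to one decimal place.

The posterior mean is a precision-weighted average: μ_n = (τ₀μ₀ + τ_data·x̄)/(τ₀+τ_data), with τ₀=1/σ₀² and τ_data=n/σ².
Here τ₀ = 1/733.5 = 0.001363 and τ_data = 4/1155.2 = 0.003463, so τ_n = 0.004826.
Rearranging for μ₀: μ₀ = (μ_n·τ_n − τ_data·x̄)/τ₀ = (190.1433·0.004826 − 0.003463·138.7) / 0.001363 = 0.437313/0.001363 ≈ 320.8.

μ₀ = 320.8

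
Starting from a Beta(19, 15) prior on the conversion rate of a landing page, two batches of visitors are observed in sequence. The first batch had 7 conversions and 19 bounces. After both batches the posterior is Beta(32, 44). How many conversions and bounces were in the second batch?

6 conversions and 10 bounces

Sequential conjugate updates are equivalent to a single update on the pooled data, so total successes = posterior α − prior α and total failures = posterior β − prior β.
Total across both batches: 32−19=13 conversions, 44−15=29 bounces.
Subtract the first batch: 13−7=6 conversions and 29−19=10 bounces.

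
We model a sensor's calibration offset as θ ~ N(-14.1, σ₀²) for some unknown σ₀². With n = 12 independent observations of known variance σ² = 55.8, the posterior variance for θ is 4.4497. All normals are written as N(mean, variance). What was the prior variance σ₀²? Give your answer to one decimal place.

σ₀² = 103.3

Posterior precision equals prior precision plus data precision: 1/σ_n² = 1/σ₀² + n/σ².
So 1/σ₀² = 1/4.4497 − 12/55.8 = 0.224734 − 0.215054 = 0.009680.
Hence σ₀² = 1/0.009680 ≈ 103.3.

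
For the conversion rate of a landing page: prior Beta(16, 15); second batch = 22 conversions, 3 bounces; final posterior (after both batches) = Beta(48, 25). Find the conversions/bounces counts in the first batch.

Because Beta–binomial updating is additive in the counts, the combined data contributed (α_post−α_prior, β_post−β_prior) successes and failures.
Total across both batches: 48−16=32 conversions, 25−15=10 bounces.
Subtract the second batch: 32−22=10 conversions and 10−3=7 bounces.

10 conversions and 7 bounces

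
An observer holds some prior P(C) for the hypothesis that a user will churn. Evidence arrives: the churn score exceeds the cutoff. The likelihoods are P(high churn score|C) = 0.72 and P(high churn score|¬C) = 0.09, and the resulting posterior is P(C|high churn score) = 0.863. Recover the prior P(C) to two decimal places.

In odds form, posterior odds = prior odds × likelihood ratio, so prior odds = posterior odds ÷ LR.
Posterior odds = 0.863/(1−0.863) = 6.2993. LR = 0.72/0.09 = 8.0000.
Prior odds = 6.2993/8.0000 = 0.7874, so P(C) = 0.7874/(1+0.7874) ≈ 0.44.

P(C) = 0.44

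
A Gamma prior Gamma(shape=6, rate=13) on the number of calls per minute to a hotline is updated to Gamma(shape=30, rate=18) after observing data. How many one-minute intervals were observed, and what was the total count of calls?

n = 5 one-minute intervals with total 24 calls

Gamma–Poisson conjugacy: posterior shape = α + Σxᵢ, posterior rate = β + n.
Matching: Σxᵢ = 30 − 6 = 24 and n = 18 − 13 = 5.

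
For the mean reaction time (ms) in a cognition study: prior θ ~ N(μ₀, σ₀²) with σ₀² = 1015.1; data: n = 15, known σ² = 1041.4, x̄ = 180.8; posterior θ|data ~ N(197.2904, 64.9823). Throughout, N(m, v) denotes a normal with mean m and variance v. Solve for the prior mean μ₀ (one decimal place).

The posterior mean is a precision-weighted average: μ_n = (τ₀μ₀ + τ_data·x̄)/(τ₀+τ_data), with τ₀=1/σ₀² and τ_data=n/σ².
Here τ₀ = 1/1015.1 = 0.000985 and τ_data = 15/1041.4 = 0.014404, so τ_n = 0.015389.
Rearranging for μ₀: μ₀ = (μ_n·τ_n − τ_data·x̄)/τ₀ = (197.2904·0.015389 − 0.014404·180.8) / 0.000985 = 0.431859/0.000985 ≈ 438.4.

μ₀ = 438.4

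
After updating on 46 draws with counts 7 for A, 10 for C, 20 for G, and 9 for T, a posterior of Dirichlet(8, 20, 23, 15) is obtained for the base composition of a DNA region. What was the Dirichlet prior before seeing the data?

For a Dirichlet(α) prior with multinomial counts c, the posterior is Dirichlet(α + c) componentwise.
Subtract each count from the matching posterior parameter: 8−7=1, 20−10=10, 23−20=3, 15−9=6.

Dirichlet(1, 10, 3, 6)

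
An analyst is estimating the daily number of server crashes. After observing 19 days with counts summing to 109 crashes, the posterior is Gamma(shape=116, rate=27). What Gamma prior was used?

Gamma(shape=7, rate=8)

Gamma–Poisson conjugacy: posterior shape = α + Σxᵢ, posterior rate = β + n.
So α = 116 − 109 = 7 and β = 27 − 19 = 8.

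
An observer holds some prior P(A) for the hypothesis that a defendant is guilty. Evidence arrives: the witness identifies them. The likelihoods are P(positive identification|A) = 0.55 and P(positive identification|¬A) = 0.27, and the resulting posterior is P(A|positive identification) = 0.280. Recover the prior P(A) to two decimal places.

In odds form, posterior odds = prior odds × likelihood ratio, so prior odds = posterior odds ÷ LR.
Posterior odds = 0.280/(1−0.280) = 0.3889. LR = 0.55/0.27 = 2.0370.
Prior odds = 0.3889/2.0370 = 0.1909, so P(A) = 0.1909/(1+0.1909) ≈ 0.16.

P(A) = 0.16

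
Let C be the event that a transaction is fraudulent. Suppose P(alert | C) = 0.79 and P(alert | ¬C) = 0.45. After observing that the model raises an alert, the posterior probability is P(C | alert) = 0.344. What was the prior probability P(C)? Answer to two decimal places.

P(C) = 0.23

In odds form, posterior odds = prior odds × likelihood ratio, so prior odds = posterior odds ÷ LR.
Posterior odds = 0.344/(1−0.344) = 0.5244. LR = 0.79/0.45 = 1.7556.
Prior odds = 0.5244/1.7556 = 0.2987, so P(C) = 0.2987/(1+0.2987) ≈ 0.23.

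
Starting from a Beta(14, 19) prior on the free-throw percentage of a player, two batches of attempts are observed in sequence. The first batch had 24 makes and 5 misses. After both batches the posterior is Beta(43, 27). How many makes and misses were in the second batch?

5 makes and 3 misses

Because Beta–binomial updating is additive in the counts, the combined data contributed (α_post−α_prior, β_post−β_prior) successes and failures.
Total across both batches: 43−14=29 makes, 27−19=8 misses.
Subtract the first batch: 29−24=5 makes and 8−5=3 misses.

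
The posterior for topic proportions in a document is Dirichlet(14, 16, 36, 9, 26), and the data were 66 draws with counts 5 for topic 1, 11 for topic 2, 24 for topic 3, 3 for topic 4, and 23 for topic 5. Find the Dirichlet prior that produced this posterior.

For a Dirichlet(α) prior with multinomial counts c, the posterior is Dirichlet(α + c) componentwise.
Subtract each count from the matching posterior parameter: 14−5=9, 16−11=5, 36−24=12, 9−3=6, 26−23=3.

Dirichlet(9, 5, 12, 6, 3)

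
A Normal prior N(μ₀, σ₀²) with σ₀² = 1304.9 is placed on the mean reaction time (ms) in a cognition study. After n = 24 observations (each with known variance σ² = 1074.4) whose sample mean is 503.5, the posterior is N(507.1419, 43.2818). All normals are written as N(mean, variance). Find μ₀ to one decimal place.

With known observation variance, the Normal–Normal posterior has precision τ_n = τ₀ + n/σ² and mean μ_n = (τ₀μ₀ + (n/σ²)x̄)/τ_n.
Here τ₀ = 1/1304.9 = 0.000766 and τ_data = 24/1074.4 = 0.022338, so τ_n = 0.023104.
Rearranging for μ₀: μ₀ = (μ_n·τ_n − τ_data·x̄)/τ₀ = (507.1419·0.023104 − 0.022338·503.5) / 0.000766 = 0.469823/0.000766 ≈ 613.3.

μ₀ = 613.3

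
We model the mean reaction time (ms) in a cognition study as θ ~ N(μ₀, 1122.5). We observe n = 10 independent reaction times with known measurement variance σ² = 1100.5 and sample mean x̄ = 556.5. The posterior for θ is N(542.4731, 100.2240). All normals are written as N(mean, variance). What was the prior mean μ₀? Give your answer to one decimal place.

μ₀ = 399.4

With known observation variance, the Normal–Normal posterior has precision τ_n = τ₀ + n/σ² and mean μ_n = (τ₀μ₀ + (n/σ²)x̄)/τ_n.
Here τ₀ = 1/1122.5 = 0.000891 and τ_data = 10/1100.5 = 0.009087, so τ_n = 0.009978.
Rearranging for μ₀: μ₀ = (μ_n·τ_n − τ_data·x̄)/τ₀ = (542.4731·0.009978 − 0.009087·556.5) / 0.000891 = 0.355881/0.000891 ≈ 399.4.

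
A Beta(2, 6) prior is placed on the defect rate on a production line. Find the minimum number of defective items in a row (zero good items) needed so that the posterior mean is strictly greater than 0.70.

After k defective items and 0 good items the posterior is Beta(2+k, 6), with mean (2+k)/(2+6+k).
Set (2+k)/(8+k) > 0.70 and solve: k > (0.70·8 − 2)/(1 − 0.70) = 12.000.
The smallest integer exceeding 12.000 is 13, and checking k=13: (15)/(21) = 0.7143 > 0.70.

k = 13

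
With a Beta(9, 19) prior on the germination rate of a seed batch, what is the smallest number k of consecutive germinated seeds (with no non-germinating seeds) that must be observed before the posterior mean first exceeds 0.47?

k = 8

After k germinated seeds and 0 non-germinating seeds the posterior is Beta(9+k, 19), with mean (9+k)/(9+19+k).
Set (9+k)/(28+k) > 0.47 and solve: k > (0.47·28 − 9)/(1 − 0.47) = 7.849.
The smallest integer exceeding 7.849 is 8, and checking k=8: (17)/(36) = 0.4722 > 0.47.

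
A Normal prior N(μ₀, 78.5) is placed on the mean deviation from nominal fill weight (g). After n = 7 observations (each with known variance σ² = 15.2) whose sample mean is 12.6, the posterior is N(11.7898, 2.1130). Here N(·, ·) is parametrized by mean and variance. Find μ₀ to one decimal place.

With known observation variance, the Normal–Normal posterior has precision τ_n = τ₀ + n/σ² and mean μ_n = (τ₀μ₀ + (n/σ²)x̄)/τ_n.
Here τ₀ = 1/78.5 = 0.012739 and τ_data = 7/15.2 = 0.460526, so τ_n = 0.473265.
Rearranging for μ₀: μ₀ = (μ_n·τ_n − τ_data·x̄)/τ₀ = (11.7898·0.473265 − 0.460526·12.6) / 0.012739 = -0.222928/0.012739 ≈ -17.5.

μ₀ = -17.5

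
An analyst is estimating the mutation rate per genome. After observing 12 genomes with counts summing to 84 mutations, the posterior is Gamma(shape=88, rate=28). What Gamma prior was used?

Gamma–Poisson conjugacy: posterior shape = α + Σxᵢ, posterior rate = β + n.
So α = 88 − 84 = 4 and β = 28 − 12 = 16.

Gamma(shape=4, rate=16)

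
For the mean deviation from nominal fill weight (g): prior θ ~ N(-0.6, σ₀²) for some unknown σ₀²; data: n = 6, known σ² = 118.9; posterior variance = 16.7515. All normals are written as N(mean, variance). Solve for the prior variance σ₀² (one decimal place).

σ₀² = 108.3

For the Normal–Normal model with known σ², precisions add: τ_n = τ₀ + n/σ².
So 1/σ₀² = 1/16.7515 − 6/118.9 = 0.059696 − 0.050463 = 0.009233.
Hence σ₀² = 1/0.009233 ≈ 108.3.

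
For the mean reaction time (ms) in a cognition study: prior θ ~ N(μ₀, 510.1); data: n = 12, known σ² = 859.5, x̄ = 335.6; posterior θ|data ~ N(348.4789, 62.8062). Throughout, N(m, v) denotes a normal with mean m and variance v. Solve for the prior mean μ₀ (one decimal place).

μ₀ = 440.2

The posterior mean is a precision-weighted average: μ_n = (τ₀μ₀ + τ_data·x̄)/(τ₀+τ_data), with τ₀=1/σ₀² and τ_data=n/σ².
Here τ₀ = 1/510.1 = 0.001960 and τ_data = 12/859.5 = 0.013962, so τ_n = 0.015922.
Rearranging for μ₀: μ₀ = (μ_n·τ_n − τ_data·x̄)/τ₀ = (348.4789·0.015922 − 0.013962·335.6) / 0.001960 = 0.862834/0.001960 ≈ 440.2.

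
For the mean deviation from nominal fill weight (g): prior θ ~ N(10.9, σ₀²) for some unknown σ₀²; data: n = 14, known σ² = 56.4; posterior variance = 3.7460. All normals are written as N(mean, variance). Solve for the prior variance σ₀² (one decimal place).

For the Normal–Normal model with known σ², precisions add: τ_n = τ₀ + n/σ².
So 1/σ₀² = 1/3.7460 − 14/56.4 = 0.266951 − 0.248227 = 0.018724.
Hence σ₀² = 1/0.018724 ≈ 53.4.

σ₀² = 53.4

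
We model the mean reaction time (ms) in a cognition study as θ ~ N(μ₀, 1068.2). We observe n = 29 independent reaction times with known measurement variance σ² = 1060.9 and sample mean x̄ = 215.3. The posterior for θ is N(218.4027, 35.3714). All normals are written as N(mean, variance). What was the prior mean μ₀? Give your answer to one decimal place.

μ₀ = 309.0

The posterior mean is a precision-weighted average: μ_n = (τ₀μ₀ + τ_data·x̄)/(τ₀+τ_data), with τ₀=1/σ₀² and τ_data=n/σ².
Here τ₀ = 1/1068.2 = 0.000936 and τ_data = 29/1060.9 = 0.027335, so τ_n = 0.028271.
Rearranging for μ₀: μ₀ = (μ_n·τ_n − τ_data·x̄)/τ₀ = (218.4027·0.028271 − 0.027335·215.3) / 0.000936 = 0.289237/0.000936 ≈ 309.0.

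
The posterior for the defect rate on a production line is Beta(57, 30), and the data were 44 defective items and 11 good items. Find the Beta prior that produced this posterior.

Under Beta–binomial conjugacy the posterior parameters are (α+s, β+f).
Subtract the data counts: 57−44=13, 30−11=19.

Beta(13, 19)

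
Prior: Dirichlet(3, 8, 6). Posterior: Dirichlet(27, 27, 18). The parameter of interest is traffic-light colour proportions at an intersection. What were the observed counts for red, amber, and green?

For a Dirichlet(α) prior with multinomial counts c, the posterior is Dirichlet(α + c) componentwise.
Counts are posterior − prior componentwise: 27−3=24, 27−8=19, 18−6=12.

counts (24, 19, 12)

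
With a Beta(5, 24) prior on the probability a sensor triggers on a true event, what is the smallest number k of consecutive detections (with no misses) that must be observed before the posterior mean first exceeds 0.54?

After k detections and 0 misses the posterior is Beta(5+k, 24), with mean (5+k)/(5+24+k).
Set (5+k)/(29+k) > 0.54 and solve: k > (0.54·29 − 5)/(1 − 0.54) = 23.174.
The smallest integer exceeding 23.174 is 24.

k = 24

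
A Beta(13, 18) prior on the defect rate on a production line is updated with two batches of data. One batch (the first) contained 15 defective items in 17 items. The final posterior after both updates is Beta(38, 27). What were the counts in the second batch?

Because Beta–binomial updating is additive in the counts, the combined data contributed (α_post−α_prior, β_post−β_prior) successes and failures.
Total across both batches: 38−13=25 defective items, 27−18=9 good items.
Subtract the first batch: 25−15=10 defective items and 9−2=7 good items.

10 defective items and 7 good items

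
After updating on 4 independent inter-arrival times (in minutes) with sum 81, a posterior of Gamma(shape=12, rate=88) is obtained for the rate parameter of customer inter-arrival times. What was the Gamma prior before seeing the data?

Gamma–exponential conjugacy: posterior shape = α + n, posterior rate = β + Σtᵢ.
So α = 12 − 4 = 8 and β = 88 − 81 = 7.

Gamma(shape=8, rate=7)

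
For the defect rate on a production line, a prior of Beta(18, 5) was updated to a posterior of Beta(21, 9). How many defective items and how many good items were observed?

3 defective items and 4 good items

Under Beta–binomial conjugacy the posterior parameters are (a+s, b+f).
So s = 21 − 18 = 3 and f = 9 − 5 = 4.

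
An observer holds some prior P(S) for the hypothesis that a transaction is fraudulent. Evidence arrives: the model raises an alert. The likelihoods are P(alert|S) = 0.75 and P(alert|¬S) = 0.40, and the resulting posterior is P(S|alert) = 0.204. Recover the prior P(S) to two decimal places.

P(S) = 0.12

Bayes' rule in odds form gives O(S|E) = O(S)·[P(E|S)/P(E|¬S)], hence O(S) = O(S|E)/LR.
Posterior odds = 0.204/(1−0.204) = 0.2563. LR = 0.75/0.40 = 1.8750.
Prior odds = 0.2563/1.8750 = 0.1367, so P(S) = 0.1367/(1+0.1367) ≈ 0.12.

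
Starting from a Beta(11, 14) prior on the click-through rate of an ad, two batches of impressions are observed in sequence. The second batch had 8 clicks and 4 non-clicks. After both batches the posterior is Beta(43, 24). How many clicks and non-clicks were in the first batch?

Because Beta–binomial updating is additive in the counts, the combined data contributed (α_post−α_prior, β_post−β_prior) successes and failures.
Total across both batches: 43−11=32 clicks, 24−14=10 non-clicks.
Subtract the second batch: 32−8=24 clicks and 10−4=6 non-clicks.

24 clicks and 6 non-clicks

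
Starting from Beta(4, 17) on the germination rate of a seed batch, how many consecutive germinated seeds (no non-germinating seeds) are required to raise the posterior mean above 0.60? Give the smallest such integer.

k = 22

After k germinated seeds and 0 non-germinating seeds the posterior is Beta(4+k, 17), with mean (4+k)/(4+17+k).
Set (4+k)/(21+k) > 0.60 and solve: k > (0.60·21 − 4)/(1 − 0.60) = 21.500.
The smallest integer exceeding 21.500 is 22.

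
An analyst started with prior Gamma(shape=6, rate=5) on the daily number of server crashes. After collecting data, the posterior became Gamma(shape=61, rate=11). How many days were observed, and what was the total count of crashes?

A Gamma(α, β) prior (rate parametrization) on a Poisson rate with n observations summing to S gives posterior Gamma(α+S, β+n).
Matching: Σxᵢ = 61 − 6 = 55 and n = 11 − 5 = 6.

n = 6 days with total 55 crashes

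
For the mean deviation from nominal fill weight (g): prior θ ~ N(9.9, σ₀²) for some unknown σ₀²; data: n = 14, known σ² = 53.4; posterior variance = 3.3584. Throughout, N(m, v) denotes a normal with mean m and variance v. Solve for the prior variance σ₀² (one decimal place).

Posterior precision equals prior precision plus data precision: 1/σ_n² = 1/σ₀² + n/σ².
So 1/σ₀² = 1/3.3584 − 14/53.4 = 0.297761 − 0.262172 = 0.035589.
Hence σ₀² = 1/0.035589 ≈ 28.1.

σ₀² = 28.1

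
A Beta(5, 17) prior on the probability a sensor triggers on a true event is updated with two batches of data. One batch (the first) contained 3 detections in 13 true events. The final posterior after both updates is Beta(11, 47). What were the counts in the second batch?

3 detections and 20 misses

Sequential conjugate updates are equivalent to a single update on the pooled data, so total successes = posterior α − prior α and total failures = posterior β − prior β.
Total across both batches: 11−5=6 detections, 47−17=30 misses.
Subtract the first batch: 6−3=3 detections and 30−10=20 misses.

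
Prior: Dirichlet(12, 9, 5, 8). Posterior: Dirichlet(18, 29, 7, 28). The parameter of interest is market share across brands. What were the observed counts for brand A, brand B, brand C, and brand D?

counts (6, 20, 2, 20)

For a Dirichlet(α) prior with multinomial counts c, the posterior is Dirichlet(α + c) componentwise.
Counts are posterior − prior componentwise: 18−12=6, 29−9=20, 7−5=2, 28−8=20.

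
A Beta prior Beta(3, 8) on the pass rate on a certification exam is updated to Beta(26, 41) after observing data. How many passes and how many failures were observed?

A Beta(a, b) prior with s successes and f failures in binomial data gives a Beta(a+s, b+f) posterior.
Match parameters: s=26−3=23, f=41−8=33.

23 passes and 33 failures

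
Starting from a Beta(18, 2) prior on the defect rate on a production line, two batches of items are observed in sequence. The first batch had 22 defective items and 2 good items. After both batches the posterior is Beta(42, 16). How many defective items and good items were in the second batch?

2 defective items and 12 good items

Sequential conjugate updates are equivalent to a single update on the pooled data, so total successes = posterior α − prior α and total failures = posterior β − prior β.
Total across both batches: 42−18=24 defective items, 16−2=14 good items.
Subtract the first batch: 24−22=2 defective items and 14−2=12 good items.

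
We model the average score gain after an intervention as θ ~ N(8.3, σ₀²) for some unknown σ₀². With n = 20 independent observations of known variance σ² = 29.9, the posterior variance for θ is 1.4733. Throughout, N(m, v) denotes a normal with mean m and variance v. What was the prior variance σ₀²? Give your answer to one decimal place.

σ₀² = 101.5

For the Normal–Normal model with known σ², precisions add: τ_n = τ₀ + n/σ².
So 1/σ₀² = 1/1.4733 − 20/29.9 = 0.678748 − 0.668896 = 0.009852.
Hence σ₀² = 1/0.009852 ≈ 101.5.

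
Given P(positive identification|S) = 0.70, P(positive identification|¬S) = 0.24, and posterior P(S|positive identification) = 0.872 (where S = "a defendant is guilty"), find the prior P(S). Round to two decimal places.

P(S) = 0.70

Bayes' rule in odds form gives O(S|E) = O(S)·[P(E|S)/P(E|¬S)], hence O(S) = O(S|E)/LR.
Posterior odds = 0.872/(1−0.872) = 6.8125. LR = 0.70/0.24 = 2.9167.
Prior odds = 6.8125/2.9167 = 2.3357, so P(S) = 2.3357/(1+2.3357) ≈ 0.70.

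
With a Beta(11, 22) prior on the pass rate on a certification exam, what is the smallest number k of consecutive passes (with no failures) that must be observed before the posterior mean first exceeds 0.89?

After k passes and 0 failures the posterior is Beta(11+k, 22), with mean (11+k)/(11+22+k).
Set (11+k)/(33+k) > 0.89 and solve: k > (0.89·33 − 11)/(1 − 0.89) = 167.000.
The smallest integer exceeding 167.000 is 168.

k = 168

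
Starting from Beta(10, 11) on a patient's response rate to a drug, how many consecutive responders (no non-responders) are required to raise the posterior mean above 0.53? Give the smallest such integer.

After k responders and 0 non-responders the posterior is Beta(10+k, 11), with mean (10+k)/(10+11+k).
Set (10+k)/(21+k) > 0.53 and solve: k > (0.53·21 − 10)/(1 − 0.53) = 2.404.
The smallest integer exceeding 2.404 is 3.

k = 3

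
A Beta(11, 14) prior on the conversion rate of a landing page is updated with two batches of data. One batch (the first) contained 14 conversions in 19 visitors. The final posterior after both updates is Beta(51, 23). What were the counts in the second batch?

26 conversions and 4 bounces

Sequential conjugate updates are equivalent to a single update on the pooled data, so total successes = posterior α − prior α and total failures = posterior β − prior β.
Total across both batches: 51−11=40 conversions, 23−14=9 bounces.
Subtract the first batch: 40−14=26 conversions and 9−5=4 bounces.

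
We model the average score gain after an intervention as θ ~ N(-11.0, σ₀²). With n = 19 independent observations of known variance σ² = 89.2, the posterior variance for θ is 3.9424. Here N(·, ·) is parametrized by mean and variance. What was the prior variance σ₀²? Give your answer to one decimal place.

σ₀² = 24.6

Posterior precision equals prior precision plus data precision: 1/σ_n² = 1/σ₀² + n/σ².
So 1/σ₀² = 1/3.9424 − 19/89.2 = 0.253653 − 0.213004 = 0.040649.
Hence σ₀² = 1/0.040649 ≈ 24.6.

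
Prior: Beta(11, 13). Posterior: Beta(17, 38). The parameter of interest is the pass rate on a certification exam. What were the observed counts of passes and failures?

Under Beta–binomial conjugacy the posterior parameters are (a+s, b+f).
Match parameters: s=17−11=6, f=38−13=25.

6 passes and 25 failures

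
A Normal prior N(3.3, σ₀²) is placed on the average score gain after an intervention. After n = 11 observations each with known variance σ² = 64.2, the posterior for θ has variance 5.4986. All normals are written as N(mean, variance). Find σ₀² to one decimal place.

σ₀² = 95.0

For the Normal–Normal model with known σ², precisions add: τ_n = τ₀ + n/σ².
So 1/σ₀² = 1/5.4986 − 11/64.2 = 0.181864 − 0.171340 = 0.010524.
Hence σ₀² = 1/0.010524 ≈ 95.0.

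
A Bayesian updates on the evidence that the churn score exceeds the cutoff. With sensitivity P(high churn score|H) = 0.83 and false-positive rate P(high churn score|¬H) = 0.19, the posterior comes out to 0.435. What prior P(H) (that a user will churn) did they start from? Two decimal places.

P(H) = 0.15

Bayes' rule in odds form gives O(H|E) = O(H)·[P(E|H)/P(E|¬H)], hence O(H) = O(H|E)/LR.
Posterior odds = 0.435/(1−0.435) = 0.7699. LR = 0.83/0.19 = 4.3684.
Prior odds = 0.7699/4.3684 = 0.1762, so P(H) = 0.1762/(1+0.1762) ≈ 0.15.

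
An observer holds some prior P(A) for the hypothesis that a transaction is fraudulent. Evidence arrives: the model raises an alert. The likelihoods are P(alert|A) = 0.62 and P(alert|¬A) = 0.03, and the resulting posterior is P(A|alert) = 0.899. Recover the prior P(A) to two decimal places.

In odds form, posterior odds = prior odds × likelihood ratio, so prior odds = posterior odds ÷ LR.
Posterior odds = 0.899/(1−0.899) = 8.9010. LR = 0.62/0.03 = 20.6667.
Prior odds = 8.9010/20.6667 = 0.4307, so P(A) = 0.4307/(1+0.4307) ≈ 0.30.

P(A) = 0.30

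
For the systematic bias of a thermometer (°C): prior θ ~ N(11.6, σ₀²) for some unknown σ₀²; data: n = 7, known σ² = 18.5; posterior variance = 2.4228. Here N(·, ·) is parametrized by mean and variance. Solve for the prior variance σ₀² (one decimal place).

σ₀² = 29.1

For the Normal–Normal model with known σ², precisions add: τ_n = τ₀ + n/σ².
So 1/σ₀² = 1/2.4228 − 7/18.5 = 0.412746 − 0.378378 = 0.034368.
Hence σ₀² = 1/0.034368 ≈ 29.1.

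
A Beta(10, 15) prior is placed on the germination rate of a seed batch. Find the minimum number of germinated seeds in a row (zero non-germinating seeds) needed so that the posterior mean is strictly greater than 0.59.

After k germinated seeds and 0 non-germinating seeds the posterior is Beta(10+k, 15), with mean (10+k)/(10+15+k).
Set (10+k)/(25+k) > 0.59 and solve: k > (0.59·25 − 10)/(1 − 0.59) = 11.585.
The smallest integer exceeding 11.585 is 12.

k = 12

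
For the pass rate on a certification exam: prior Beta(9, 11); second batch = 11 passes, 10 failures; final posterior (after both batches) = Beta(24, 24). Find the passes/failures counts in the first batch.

4 passes and 3 failures

Sequential conjugate updates are equivalent to a single update on the pooled data, so total successes = posterior α − prior α and total failures = posterior β − prior β.
Total across both batches: 24−9=15 passes, 24−11=13 failures.
Subtract the second batch: 15−11=4 passes and 13−10=3 failures.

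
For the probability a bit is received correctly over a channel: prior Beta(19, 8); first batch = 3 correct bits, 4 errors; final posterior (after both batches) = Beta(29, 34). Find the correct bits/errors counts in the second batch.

7 correct bits and 22 errors

Because Beta–binomial updating is additive in the counts, the combined data contributed (α_post−α_prior, β_post−β_prior) successes and failures.
Total across both batches: 29−19=10 correct bits, 34−8=26 errors.
Subtract the first batch: 10−3=7 correct bits and 26−4=22 errors.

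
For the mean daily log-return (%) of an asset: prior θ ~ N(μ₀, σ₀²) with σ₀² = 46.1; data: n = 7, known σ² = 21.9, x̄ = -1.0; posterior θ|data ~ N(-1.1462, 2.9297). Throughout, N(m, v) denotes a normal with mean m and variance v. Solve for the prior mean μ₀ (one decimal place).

With known observation variance, the Normal–Normal posterior has precision τ_n = τ₀ + n/σ² and mean μ_n = (τ₀μ₀ + (n/σ²)x̄)/τ_n.
Here τ₀ = 1/46.1 = 0.021692 and τ_data = 7/21.9 = 0.319635, so τ_n = 0.341327.
Rearranging for μ₀: μ₀ = (μ_n·τ_n − τ_data·x̄)/τ₀ = (-1.1462·0.341327 − 0.319635·-1.0) / 0.021692 = -0.071594/0.021692 ≈ -3.3.

μ₀ = -3.3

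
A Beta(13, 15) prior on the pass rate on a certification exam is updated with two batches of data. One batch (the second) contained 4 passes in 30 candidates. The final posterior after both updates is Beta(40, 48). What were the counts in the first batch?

Because Beta–binomial updating is additive in the counts, the combined data contributed (α_post−α_prior, β_post−β_prior) successes and failures.
Total across both batches: 40−13=27 passes, 48−15=33 failures.
Subtract the second batch: 27−4=23 passes and 33−26=7 failures.

23 passes and 7 failures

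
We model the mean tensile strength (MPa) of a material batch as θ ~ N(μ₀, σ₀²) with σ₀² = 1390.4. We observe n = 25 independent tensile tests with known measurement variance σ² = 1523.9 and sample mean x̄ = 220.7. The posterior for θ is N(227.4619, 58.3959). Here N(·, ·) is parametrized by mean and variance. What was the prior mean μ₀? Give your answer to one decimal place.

μ₀ = 381.7

The posterior mean is a precision-weighted average: μ_n = (τ₀μ₀ + τ_data·x̄)/(τ₀+τ_data), with τ₀=1/σ₀² and τ_data=n/σ².
Here τ₀ = 1/1390.4 = 0.000719 and τ_data = 25/1523.9 = 0.016405, so τ_n = 0.017124.
Rearranging for μ₀: μ₀ = (μ_n·τ_n − τ_data·x̄)/τ₀ = (227.4619·0.017124 − 0.016405·220.7) / 0.000719 = 0.274474/0.000719 ≈ 381.7.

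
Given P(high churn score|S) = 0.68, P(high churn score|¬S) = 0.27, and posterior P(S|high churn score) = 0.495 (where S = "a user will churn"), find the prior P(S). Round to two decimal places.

In odds form, posterior odds = prior odds × likelihood ratio, so prior odds = posterior odds ÷ LR.
Posterior odds = 0.495/(1−0.495) = 0.9802. LR = 0.68/0.27 = 2.5185.
Prior odds = 0.9802/2.5185 = 0.3892, so P(S) = 0.3892/(1+0.3892) ≈ 0.28.

P(S) = 0.28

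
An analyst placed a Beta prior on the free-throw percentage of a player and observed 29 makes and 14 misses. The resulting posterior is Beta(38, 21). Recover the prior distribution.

Beta is conjugate to the binomial likelihood: posterior = Beta(a+s, b+f).
So a = 38 − 29 = 9 and b = 21 − 14 = 7.

Beta(9, 7)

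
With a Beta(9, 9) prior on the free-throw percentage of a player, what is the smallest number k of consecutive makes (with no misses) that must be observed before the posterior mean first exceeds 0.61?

k = 6

After k makes and 0 misses the posterior is Beta(9+k, 9), with mean (9+k)/(9+9+k).
Set (9+k)/(18+k) > 0.61 and solve: k > (0.61·18 − 9)/(1 − 0.61) = 5.077.
The smallest integer exceeding 5.077 is 6.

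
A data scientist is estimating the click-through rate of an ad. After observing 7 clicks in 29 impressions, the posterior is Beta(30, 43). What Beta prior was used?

Beta(23, 21)

Beta is conjugate to the binomial likelihood: posterior = Beta(α+s, β+f).
So α = 30 − 7 = 23 and β = 43 − 22 = 21.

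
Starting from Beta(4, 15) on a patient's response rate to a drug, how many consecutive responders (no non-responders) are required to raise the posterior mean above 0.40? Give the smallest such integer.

After k responders and 0 non-responders the posterior is Beta(4+k, 15), with mean (4+k)/(4+15+k).
Set (4+k)/(19+k) > 0.40 and solve: k > (0.40·19 − 4)/(1 − 0.40) = 6.000.
The smallest integer exceeding 6.000 is 7, and checking k=7: (11)/(26) = 0.4231 > 0.40.

k = 7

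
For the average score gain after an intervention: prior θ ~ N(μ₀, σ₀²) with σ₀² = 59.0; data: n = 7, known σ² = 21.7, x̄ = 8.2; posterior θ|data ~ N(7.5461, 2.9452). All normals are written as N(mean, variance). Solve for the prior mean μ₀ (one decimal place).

μ₀ = -4.9

The posterior mean is a precision-weighted average: μ_n = (τ₀μ₀ + τ_data·x̄)/(τ₀+τ_data), with τ₀=1/σ₀² and τ_data=n/σ².
Here τ₀ = 1/59.0 = 0.016949 and τ_data = 7/21.7 = 0.322581, so τ_n = 0.339530.
Rearranging for μ₀: μ₀ = (μ_n·τ_n − τ_data·x̄)/τ₀ = (7.5461·0.339530 − 0.322581·8.2) / 0.016949 = -0.083037/0.016949 ≈ -4.9.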